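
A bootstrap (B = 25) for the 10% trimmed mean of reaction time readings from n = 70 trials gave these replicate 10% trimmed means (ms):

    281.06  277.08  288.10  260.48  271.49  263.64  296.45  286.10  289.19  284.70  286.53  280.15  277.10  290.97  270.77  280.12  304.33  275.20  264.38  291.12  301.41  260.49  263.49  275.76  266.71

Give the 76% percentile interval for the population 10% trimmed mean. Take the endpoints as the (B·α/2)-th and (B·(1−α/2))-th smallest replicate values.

(263.49, 291.12)

Sorted replicates: 260.48, 260.49, 263.49, 263.64, 264.38, 266.71, 270.77, 271.49, 275.20, 275.76, 277.08, 277.10, 280.12, 280.15, 281.06, 284.70, 286.10, 286.53, 288.10, 289.19, 290.97, 291.12, 296.45, 301.41, 304.33
α = 0.24; lower rank = 25 × 0.120 = 3; upper rank = 25 × 0.880 = 22.
The 3rd smallest replicate is 263.49; the 22nd is 291.12.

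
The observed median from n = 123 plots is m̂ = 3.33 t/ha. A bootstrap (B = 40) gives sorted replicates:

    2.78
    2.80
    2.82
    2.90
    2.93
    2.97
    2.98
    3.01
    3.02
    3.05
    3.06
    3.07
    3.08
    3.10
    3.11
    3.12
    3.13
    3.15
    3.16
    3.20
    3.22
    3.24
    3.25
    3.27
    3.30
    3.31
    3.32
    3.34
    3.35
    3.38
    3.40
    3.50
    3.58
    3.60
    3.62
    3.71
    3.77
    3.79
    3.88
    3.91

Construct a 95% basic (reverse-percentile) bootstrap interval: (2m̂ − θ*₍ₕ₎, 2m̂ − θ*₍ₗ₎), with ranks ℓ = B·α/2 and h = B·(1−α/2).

Percentile endpoints at ranks 1 and 39: θ*₍1₎ = 2.78, θ*₍39₎ = 3.88.
Basic interval reflects these around m̂:
  lower = 2 × 3.33 − 3.88 = 2.78
  upper = 2 × 3.33 − 2.78 = 3.88

(2.78, 3.88)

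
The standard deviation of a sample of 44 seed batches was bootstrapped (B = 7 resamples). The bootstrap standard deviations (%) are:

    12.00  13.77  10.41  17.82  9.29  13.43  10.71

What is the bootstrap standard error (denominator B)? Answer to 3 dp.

SE* = 2.643

Bootstrap SE is the standard deviation of the 7 replicate standard deviations.
Mean of replicates: (12.00 + 13.77 + 10.41 + 17.82 + 9.29 + 13.43 + 10.71) / 7 = 87.4300 / 7 = 12.4900
Sum of squared deviations: (−0.4900)² + (+1.2800)² + (−2.0800)² + (+5.3300)² + (−3.2000)² + (+0.9400)² + (−1.7800)² = 48.9058
Variance = 48.9058 / 7 = 6.9865
SE* = √6.9865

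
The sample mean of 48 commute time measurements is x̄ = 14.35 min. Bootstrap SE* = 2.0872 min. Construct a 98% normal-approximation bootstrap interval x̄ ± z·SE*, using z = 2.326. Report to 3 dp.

(9.495, 19.205)

Margin = 2.326 × 2.0872 = 4.8548
Interval: 14.35 ± 4.8548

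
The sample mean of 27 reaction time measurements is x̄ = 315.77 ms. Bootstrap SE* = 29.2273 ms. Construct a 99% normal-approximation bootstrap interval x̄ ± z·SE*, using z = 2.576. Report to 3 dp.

(240.480, 391.060)

Margin = 2.576 × 29.2273 = 75.2895
Interval: 315.77 ± 75.2895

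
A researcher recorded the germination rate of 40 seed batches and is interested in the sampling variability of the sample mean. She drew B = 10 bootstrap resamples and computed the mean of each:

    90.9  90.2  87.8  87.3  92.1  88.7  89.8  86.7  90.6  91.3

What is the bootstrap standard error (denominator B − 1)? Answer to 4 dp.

SE* = 1.8240

Bootstrap SE is the standard deviation of the 10 replicate means.
Mean of replicates: (90.9 + 90.2 + 87.8 + 87.3 + 92.1 + 88.7 + 89.8 + 86.7 + 90.6 + 91.3) / 10 = 895.40000 / 10 = 89.54000
Sum of squared deviations: (+1.36000)² + (+0.66000)² + (−1.74000)² + (−2.24000)² + (+2.56000)² + (−0.84000)² + (+0.26000)² + (−2.84000)² + (+1.06000)² + (+1.76000)² = 29.94400
Variance = 29.94400 / 9 = 3.32711
SE* = √3.32711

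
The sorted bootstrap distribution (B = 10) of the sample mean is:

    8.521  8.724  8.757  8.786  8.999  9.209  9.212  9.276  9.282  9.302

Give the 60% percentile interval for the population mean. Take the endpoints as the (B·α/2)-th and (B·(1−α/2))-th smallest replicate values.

α = 0.40; lower rank = 10 × 0.200 = 2; upper rank = 10 × 0.800 = 8.
The 2nd smallest replicate is 8.724; the 8th is 9.276.

(8.724, 9.276)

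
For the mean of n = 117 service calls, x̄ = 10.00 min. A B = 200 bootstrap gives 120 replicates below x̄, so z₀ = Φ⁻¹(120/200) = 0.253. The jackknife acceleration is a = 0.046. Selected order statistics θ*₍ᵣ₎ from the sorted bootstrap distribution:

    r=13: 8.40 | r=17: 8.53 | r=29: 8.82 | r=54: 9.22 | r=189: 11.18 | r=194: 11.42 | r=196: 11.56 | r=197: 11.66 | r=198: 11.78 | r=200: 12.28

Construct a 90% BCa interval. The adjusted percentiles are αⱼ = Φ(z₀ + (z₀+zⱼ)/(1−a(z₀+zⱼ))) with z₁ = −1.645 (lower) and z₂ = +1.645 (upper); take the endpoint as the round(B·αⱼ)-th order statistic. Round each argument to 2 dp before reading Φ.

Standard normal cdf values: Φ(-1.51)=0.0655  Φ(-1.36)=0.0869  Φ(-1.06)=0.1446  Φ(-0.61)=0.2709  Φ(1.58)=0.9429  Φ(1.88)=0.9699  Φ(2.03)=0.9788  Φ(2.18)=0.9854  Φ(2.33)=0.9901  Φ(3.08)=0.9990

(8.82, 11.78)

Lower: z₀ + z₁ = 0.253 + (-1.645) = -1.392; 1 − a(z₀+z₁) = 1 − (0.046)(-1.392) = 1.0640; argument = 0.253 + (-1.392)/1.0640 = -1.0552 → -1.06.
α₁ = Φ(-1.06) = 0.1446; rank = round(200 × 0.1446) = 29; θ*₍29₎ = 8.82.
Upper: z₀ + z₂ = 1.898; 1 − a(z₀+z₂) = 0.9127; argument = 2.3326 → 2.33; α₂ = 0.9901; rank = 198; θ*₍198₎ = 11.78.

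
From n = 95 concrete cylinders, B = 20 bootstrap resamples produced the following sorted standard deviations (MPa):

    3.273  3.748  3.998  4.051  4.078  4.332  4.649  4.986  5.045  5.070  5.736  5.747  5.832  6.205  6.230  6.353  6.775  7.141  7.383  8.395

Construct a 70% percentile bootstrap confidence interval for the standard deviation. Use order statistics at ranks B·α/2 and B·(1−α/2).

(3.998, 6.775)

α = 0.30; lower rank = 20 × 0.150 = 3; upper rank = 20 × 0.850 = 17.
The 3rd smallest replicate is 3.998; the 17th is 6.775.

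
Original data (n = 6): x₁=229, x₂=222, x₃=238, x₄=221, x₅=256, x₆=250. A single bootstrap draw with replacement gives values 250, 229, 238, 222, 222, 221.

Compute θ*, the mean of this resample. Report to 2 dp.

θ* = 230.33

Mean = (250 + 229 + 238 + 222 + 222 + 221) / 6 = 1382.0 / 6 = 230.33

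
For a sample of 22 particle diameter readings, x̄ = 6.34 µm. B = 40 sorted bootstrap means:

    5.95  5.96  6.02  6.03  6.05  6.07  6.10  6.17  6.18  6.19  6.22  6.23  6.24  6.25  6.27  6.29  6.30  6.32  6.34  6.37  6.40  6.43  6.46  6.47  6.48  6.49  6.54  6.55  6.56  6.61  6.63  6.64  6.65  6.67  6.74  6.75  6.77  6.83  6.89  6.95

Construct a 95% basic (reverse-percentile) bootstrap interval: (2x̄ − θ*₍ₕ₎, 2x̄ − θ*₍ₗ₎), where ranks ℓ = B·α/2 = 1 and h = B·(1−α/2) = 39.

(5.79, 6.73)

Percentile endpoints at ranks 1 and 39: θ*₍1₎ = 5.95, θ*₍39₎ = 6.89.
Basic interval reflects these around x̄:
  lower = 2 × 6.34 − 6.89 = 5.79
  upper = 2 × 6.34 − 5.95 = 6.73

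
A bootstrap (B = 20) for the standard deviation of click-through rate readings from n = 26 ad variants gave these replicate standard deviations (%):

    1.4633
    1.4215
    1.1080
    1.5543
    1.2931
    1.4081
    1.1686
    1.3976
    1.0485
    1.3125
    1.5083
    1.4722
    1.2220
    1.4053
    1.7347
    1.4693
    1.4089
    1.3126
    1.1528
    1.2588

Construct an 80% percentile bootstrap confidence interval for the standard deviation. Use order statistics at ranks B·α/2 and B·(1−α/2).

(1.1080, 1.5083)

Sorted replicates: 1.0485, 1.1080, 1.1528, 1.1686, 1.2220, 1.2588, 1.2931, 1.3125, 1.3126, 1.3976, 1.4053, 1.4081, 1.4089, 1.4215, 1.4633, 1.4693, 1.4722, 1.5083, 1.5543, 1.7347
α = 0.20; lower rank = 20 × 0.100 = 2; upper rank = 20 × 0.900 = 18.
The 2nd smallest replicate is 1.1080; the 18th is 1.5083.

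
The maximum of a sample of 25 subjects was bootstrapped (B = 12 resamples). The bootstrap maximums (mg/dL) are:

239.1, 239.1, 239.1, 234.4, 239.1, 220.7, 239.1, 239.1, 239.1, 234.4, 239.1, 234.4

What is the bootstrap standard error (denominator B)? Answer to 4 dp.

Bootstrap SE is the standard deviation of the 12 replicate maximums.
Mean of replicates: (239.1 + 239.1 + 239.1 + 234.4 + 239.1 + 220.7 + 239.1 + 239.1 + 239.1 + 234.4 + 239.1 + 234.4) / 12 = 2836.70000 / 12 = 236.39167
Sum of squared deviations: (+2.70833)² + (+2.70833)² + (+2.70833)² + (−1.99167)² + (+2.70833)² + (−15.69167)² + (+2.70833)² + (+2.70833)² + (+2.70833)² + (−1.99167)² + (+2.70833)² + (−1.99167)² = 316.80917
Variance = 316.80917 / 12 = 26.40076
SE* = √26.40076

SE* = 5.1382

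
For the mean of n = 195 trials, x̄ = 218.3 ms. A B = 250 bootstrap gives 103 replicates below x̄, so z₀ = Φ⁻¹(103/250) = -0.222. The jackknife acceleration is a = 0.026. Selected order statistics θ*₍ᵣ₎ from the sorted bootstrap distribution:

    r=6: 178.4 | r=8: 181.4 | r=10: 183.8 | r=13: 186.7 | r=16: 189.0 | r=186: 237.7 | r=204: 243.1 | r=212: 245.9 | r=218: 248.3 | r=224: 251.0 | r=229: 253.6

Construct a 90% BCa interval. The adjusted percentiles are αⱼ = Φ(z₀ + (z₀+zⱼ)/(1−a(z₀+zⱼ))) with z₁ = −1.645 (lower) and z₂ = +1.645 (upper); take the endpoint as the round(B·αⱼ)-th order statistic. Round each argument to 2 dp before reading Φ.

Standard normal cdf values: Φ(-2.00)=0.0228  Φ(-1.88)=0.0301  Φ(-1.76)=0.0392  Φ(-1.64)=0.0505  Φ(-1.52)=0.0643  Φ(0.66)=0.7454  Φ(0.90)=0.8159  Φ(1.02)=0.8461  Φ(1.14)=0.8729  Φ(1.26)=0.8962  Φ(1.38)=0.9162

(178.4, 251.0)

Lower: z₀ + z₁ = -0.222 + (-1.645) = -1.867; 1 − a(z₀+z₁) = 1 − (0.026)(-1.867) = 1.0485; argument = -0.222 + (-1.867)/1.0485 = -2.0026 → -2.00.
α₁ = Φ(-2.00) = 0.0228; rank = round(250 × 0.0228) = 6; θ*₍6₎ = 178.4.
Upper: z₀ + z₂ = 1.423; 1 − a(z₀+z₂) = 0.9630; argument = 1.2557 → 1.26; α₂ = 0.8962; rank = 224; θ*₍224₎ = 251.0.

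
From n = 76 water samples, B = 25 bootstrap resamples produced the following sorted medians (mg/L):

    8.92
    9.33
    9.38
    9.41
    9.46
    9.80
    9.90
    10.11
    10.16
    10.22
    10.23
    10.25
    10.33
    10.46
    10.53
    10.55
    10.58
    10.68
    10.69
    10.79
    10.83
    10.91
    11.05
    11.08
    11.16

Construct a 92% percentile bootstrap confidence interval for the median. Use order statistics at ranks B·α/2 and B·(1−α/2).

α = 0.08; lower rank = 25 × 0.040 = 1; upper rank = 25 × 0.960 = 24.
The 1st smallest replicate is 8.92; the 24th is 11.08.

(8.92, 11.08)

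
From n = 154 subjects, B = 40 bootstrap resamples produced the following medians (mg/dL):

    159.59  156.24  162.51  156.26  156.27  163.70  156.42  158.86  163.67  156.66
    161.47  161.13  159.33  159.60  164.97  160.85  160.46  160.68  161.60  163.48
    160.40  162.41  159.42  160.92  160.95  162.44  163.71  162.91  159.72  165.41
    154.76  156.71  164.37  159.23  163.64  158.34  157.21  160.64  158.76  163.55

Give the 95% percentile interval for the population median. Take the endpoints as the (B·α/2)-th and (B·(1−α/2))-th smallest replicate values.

Sorted replicates: 154.76, 156.24, 156.26, 156.27, 156.42, 156.66, 156.71, 157.21, 158.34, 158.76, 158.86, 159.23, 159.33, 159.42, 159.59, 159.60, 159.72, 160.40, 160.46, 160.64, 160.68, 160.85, 160.92, 160.95, 161.13, 161.47, 161.60, 162.41, 162.44, 162.51, 162.91, 163.48, 163.55, 163.64, 163.67, 163.70, 163.71, 164.37, 164.97, 165.41
α = 0.05; lower rank = 40 × 0.025 = 1; upper rank = 40 × 0.975 = 39.
The 1st smallest replicate is 154.76; the 39th is 164.97.

(154.76, 164.97)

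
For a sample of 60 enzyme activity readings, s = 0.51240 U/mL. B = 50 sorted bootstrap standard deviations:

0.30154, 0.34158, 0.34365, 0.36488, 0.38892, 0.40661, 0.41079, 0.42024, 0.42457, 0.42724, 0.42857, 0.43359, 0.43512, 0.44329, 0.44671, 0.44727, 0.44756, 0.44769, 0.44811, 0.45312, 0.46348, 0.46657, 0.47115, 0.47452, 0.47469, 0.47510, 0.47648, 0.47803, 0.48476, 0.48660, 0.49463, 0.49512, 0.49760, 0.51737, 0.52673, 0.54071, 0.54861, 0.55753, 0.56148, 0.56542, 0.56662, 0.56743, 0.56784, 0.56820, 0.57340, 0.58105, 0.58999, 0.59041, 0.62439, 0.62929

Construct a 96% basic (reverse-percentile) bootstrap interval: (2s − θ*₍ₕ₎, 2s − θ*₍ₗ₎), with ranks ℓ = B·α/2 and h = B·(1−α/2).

Percentile endpoints at ranks 1 and 49: θ*₍1₎ = 0.30154, θ*₍49₎ = 0.62439.
Basic interval reflects these around s:
  lower = 2 × 0.51240 − 0.62439 = 0.40041
  upper = 2 × 0.51240 − 0.30154 = 0.72326

(0.40041, 0.72326)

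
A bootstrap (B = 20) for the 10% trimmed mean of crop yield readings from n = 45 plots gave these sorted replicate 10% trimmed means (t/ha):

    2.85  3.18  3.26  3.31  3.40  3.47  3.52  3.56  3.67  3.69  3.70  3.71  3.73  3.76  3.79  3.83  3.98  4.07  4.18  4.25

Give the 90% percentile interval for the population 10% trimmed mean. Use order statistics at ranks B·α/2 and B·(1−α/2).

(2.85, 4.18)

α = 0.10; lower rank = 20 × 0.050 = 1; upper rank = 20 × 0.950 = 19.
The 1st smallest replicate is 2.85; the 19th is 4.18.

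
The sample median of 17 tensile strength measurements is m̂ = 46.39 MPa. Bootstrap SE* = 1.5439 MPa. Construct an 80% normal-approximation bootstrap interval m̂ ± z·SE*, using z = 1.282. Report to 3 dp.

(44.411, 48.369)

Margin = 1.282 × 1.5439 = 1.9793
Interval: 46.39 ± 1.9793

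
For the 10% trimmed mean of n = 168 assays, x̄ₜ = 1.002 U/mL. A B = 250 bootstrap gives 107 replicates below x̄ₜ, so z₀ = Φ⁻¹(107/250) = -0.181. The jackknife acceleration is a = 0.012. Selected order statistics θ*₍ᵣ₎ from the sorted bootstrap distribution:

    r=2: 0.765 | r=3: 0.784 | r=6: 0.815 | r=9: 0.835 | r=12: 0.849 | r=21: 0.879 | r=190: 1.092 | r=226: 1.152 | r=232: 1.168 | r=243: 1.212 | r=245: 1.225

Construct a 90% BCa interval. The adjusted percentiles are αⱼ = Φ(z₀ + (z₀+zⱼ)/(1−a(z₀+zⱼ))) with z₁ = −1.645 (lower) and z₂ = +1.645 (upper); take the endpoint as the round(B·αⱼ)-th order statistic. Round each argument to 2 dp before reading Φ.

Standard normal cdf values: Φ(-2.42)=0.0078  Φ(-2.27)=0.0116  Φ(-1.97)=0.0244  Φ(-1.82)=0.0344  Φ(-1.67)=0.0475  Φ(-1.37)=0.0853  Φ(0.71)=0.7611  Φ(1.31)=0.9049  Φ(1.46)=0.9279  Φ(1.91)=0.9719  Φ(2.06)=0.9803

Lower: z₀ + z₁ = -0.181 + (-1.645) = -1.826; 1 − a(z₀+z₁) = 1 − (0.012)(-1.826) = 1.0219; argument = -0.181 + (-1.826)/1.0219 = -1.9678 → -1.97.
α₁ = Φ(-1.97) = 0.0244; rank = round(250 × 0.0244) = 6; θ*₍6₎ = 0.815.
Upper: z₀ + z₂ = 1.464; 1 − a(z₀+z₂) = 0.9824; argument = 1.3092 → 1.31; α₂ = 0.9049; rank = 226; θ*₍226₎ = 1.152.

(0.815, 1.152)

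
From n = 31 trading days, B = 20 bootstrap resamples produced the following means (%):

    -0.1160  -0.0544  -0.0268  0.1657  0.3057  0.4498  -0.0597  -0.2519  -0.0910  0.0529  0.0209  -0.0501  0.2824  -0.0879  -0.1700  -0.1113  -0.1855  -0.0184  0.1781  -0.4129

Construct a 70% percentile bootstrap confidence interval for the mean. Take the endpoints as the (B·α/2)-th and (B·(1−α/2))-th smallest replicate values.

Sorted replicates: -0.4129, -0.2519, -0.1855, -0.1700, -0.1160, -0.1113, -0.0910, -0.0879, -0.0597, -0.0544, -0.0501, -0.0268, -0.0184, 0.0209, 0.0529, 0.1657, 0.1781, 0.2824, 0.3057, 0.4498
α = 0.30; lower rank = 20 × 0.150 = 3; upper rank = 20 × 0.850 = 17.
The 3rd smallest replicate is -0.1855; the 17th is 0.1781.

(-0.1855, 0.1781)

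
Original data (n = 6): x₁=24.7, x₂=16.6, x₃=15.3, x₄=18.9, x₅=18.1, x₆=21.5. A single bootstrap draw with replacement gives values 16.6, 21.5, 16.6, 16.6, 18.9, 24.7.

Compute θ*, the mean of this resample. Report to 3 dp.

θ* = 19.150

Mean = (16.6 + 21.5 + 16.6 + 16.6 + 18.9 + 24.7) / 6 = 114.90 / 6 = 19.150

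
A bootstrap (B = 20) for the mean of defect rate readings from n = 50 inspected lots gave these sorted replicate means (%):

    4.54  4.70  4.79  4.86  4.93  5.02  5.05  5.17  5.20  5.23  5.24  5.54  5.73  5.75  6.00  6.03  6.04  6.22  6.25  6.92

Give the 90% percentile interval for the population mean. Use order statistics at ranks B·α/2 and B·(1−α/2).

α = 0.10; lower rank = 20 × 0.050 = 1; upper rank = 20 × 0.950 = 19.
The 1st smallest replicate is 4.54; the 19th is 6.25.

(4.54, 6.25)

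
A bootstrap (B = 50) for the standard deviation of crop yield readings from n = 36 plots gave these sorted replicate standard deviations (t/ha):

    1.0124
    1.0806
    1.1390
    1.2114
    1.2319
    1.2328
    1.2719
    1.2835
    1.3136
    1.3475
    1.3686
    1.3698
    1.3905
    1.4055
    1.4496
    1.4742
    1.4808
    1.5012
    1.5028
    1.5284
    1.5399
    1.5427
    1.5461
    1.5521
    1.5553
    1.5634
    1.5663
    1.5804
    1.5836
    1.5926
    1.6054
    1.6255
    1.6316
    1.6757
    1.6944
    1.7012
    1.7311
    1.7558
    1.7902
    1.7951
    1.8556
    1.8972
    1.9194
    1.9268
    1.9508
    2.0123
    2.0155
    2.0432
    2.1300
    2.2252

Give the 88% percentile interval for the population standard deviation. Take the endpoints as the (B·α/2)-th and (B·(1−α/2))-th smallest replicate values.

(1.1390, 2.0155)

α = 0.12; lower rank = 50 × 0.060 = 3; upper rank = 50 × 0.940 = 47.
The 3rd smallest replicate is 1.1390; the 47th is 2.0155.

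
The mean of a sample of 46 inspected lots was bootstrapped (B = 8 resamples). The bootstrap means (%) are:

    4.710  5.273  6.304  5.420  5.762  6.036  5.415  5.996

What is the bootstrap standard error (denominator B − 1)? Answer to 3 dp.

Bootstrap SE is the standard deviation of the 8 replicate means.
Mean of replicates: (4.710 + 5.273 + 6.304 + 5.420 + 5.762 + 6.036 + 5.415 + 5.996) / 8 = 44.9160 / 8 = 5.6145
Sum of squared deviations: (−0.9045)² + (−0.3415)² + (+0.6895)² + (−0.1945)² + (+0.1475)² + (+0.4215)² + (−0.1995)² + (+0.3815)² = 1.8327
Variance = 1.8327 / 7 = 0.2618
SE* = √0.2618

SE* = 0.512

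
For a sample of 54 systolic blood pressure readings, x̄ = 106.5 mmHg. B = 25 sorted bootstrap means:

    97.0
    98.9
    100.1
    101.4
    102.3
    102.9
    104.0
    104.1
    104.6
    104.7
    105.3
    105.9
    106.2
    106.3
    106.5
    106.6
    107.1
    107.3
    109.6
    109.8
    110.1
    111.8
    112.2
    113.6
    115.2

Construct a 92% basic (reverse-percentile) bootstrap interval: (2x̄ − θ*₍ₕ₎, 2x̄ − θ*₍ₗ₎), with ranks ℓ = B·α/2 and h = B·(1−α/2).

(99.4, 116.0)

Percentile endpoints at ranks 1 and 24: θ*₍1₎ = 97.0, θ*₍24₎ = 113.6.
Basic interval reflects these around x̄:
  lower = 2 × 106.5 − 113.6 = 99.4
  upper = 2 × 106.5 − 97.0 = 116.0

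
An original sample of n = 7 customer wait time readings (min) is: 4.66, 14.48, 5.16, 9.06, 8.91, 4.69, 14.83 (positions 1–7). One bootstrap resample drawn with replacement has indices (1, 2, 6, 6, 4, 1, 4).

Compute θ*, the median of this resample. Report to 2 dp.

Resample values: 4.66, 14.48, 4.69, 4.69, 9.06, 4.66, 9.06.
Sorted: 4.66, 4.66, 4.69, 4.69, 9.06, 9.06, 14.48
Median = middle value = 4.69

θ* = 4.69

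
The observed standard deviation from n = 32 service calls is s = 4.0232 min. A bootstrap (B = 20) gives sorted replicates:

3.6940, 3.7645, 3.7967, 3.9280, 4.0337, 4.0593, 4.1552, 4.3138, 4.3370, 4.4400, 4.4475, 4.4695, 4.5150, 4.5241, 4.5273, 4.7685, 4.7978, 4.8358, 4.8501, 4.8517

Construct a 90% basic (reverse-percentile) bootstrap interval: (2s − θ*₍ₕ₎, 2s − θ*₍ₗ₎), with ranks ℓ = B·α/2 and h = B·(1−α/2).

(3.1963, 4.3524)

Percentile endpoints at ranks 1 and 19: θ*₍1₎ = 3.6940, θ*₍19₎ = 4.8501.
Basic interval reflects these around s:
  lower = 2 × 4.0232 − 4.8501 = 3.1963
  upper = 2 × 4.0232 − 3.6940 = 4.3524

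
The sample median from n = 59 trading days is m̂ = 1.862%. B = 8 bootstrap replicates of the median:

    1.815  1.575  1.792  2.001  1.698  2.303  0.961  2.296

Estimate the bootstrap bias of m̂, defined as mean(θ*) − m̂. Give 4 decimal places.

bias = −0.0569

mean(θ*) = (1.815 + 1.575 + 1.792 + 2.001 + 1.698 + 2.303 + 0.961 + 2.296) / 8 = 1.80512
bias = 1.80512 − 1.862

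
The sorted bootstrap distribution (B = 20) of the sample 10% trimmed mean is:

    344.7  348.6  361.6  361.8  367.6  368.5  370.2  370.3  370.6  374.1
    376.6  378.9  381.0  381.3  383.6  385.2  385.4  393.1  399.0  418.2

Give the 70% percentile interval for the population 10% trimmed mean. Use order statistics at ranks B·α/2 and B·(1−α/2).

(361.6, 385.4)

α = 0.30; lower rank = 20 × 0.150 = 3; upper rank = 20 × 0.850 = 17.
The 3rd smallest replicate is 361.6; the 17th is 385.4.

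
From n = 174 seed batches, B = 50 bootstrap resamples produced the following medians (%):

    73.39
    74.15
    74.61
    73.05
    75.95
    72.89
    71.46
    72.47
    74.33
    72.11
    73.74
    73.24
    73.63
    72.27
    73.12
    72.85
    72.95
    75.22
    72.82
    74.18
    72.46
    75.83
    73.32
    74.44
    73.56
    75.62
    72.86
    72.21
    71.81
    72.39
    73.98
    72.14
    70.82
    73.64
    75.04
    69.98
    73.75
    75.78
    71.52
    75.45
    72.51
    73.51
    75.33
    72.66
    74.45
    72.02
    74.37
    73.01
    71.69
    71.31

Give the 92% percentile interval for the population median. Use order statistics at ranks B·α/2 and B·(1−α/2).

(70.82, 75.78)

Sorted replicates: 69.98, 70.82, 71.31, 71.46, 71.52, 71.69, 71.81, 72.02, 72.11, 72.14, 72.21, 72.27, 72.39, 72.46, 72.47, 72.51, 72.66, 72.82, 72.85, 72.86, 72.89, 72.95, 73.01, 73.05, 73.12, 73.24, 73.32, 73.39, 73.51, 73.56, 73.63, 73.64, 73.74, 73.75, 73.98, 74.15, 74.18, 74.33, 74.37, 74.44, 74.45, 74.61, 75.04, 75.22, 75.33, 75.45, 75.62, 75.78, 75.83, 75.95
α = 0.08; lower rank = 50 × 0.040 = 2; upper rank = 50 × 0.960 = 48.
The 2nd smallest replicate is 70.82; the 48th is 75.78.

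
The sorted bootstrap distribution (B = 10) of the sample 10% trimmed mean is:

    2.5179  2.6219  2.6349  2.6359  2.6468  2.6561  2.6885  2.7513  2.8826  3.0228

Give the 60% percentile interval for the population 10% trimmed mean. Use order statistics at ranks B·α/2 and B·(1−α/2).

α = 0.40; lower rank = 10 × 0.200 = 2; upper rank = 10 × 0.800 = 8.
The 2nd smallest replicate is 2.6219; the 8th is 2.7513.

(2.6219, 2.7513)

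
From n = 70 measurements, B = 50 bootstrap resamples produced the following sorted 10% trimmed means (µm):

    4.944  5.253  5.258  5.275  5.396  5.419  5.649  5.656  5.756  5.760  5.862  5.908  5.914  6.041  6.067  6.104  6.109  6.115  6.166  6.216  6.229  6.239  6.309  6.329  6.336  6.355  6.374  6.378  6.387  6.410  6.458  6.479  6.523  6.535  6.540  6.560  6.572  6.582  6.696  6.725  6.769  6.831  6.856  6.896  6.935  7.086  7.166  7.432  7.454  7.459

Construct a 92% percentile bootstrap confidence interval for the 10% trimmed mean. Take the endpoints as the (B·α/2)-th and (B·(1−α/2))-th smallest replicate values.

(5.253, 7.432)

α = 0.08; lower rank = 50 × 0.040 = 2; upper rank = 50 × 0.960 = 48.
The 2nd smallest replicate is 5.253; the 48th is 7.432.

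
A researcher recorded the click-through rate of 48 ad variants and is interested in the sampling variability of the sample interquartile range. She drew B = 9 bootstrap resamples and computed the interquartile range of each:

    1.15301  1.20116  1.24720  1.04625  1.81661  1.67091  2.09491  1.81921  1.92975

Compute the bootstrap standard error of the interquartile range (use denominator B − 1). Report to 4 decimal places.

Bootstrap SE is the standard deviation of the 9 replicate interquartile ranges.
Mean of replicates: (1.15301 + 1.20116 + 1.24720 + 1.04625 + 1.81661 + 1.67091 + 2.09491 + 1.81921 + 1.92975) / 9 = 13.979010 / 9 = 1.553223
Sum of squared deviations: (−0.400213)² + (−0.352063)² + (−0.306023)² + (−0.506973)² + (+0.263387)² + (+0.117687)² + (+0.541687)² + (+0.265987)² + (+0.376527)² = 1.223960
Variance = 1.223960 / 8 = 0.152995
SE* = √0.152995

SE* = 0.3911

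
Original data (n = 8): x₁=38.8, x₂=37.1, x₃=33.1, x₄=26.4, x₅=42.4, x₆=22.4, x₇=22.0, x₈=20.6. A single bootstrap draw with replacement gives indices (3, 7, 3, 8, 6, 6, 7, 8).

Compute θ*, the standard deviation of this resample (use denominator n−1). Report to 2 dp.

θ* = 5.34

Resample values: 33.1, 22.0, 33.1, 20.6, 22.4, 22.4, 22.0, 20.6.
Mean = 24.5250; sum of squared deviations = 199.6550
s² = 199.6550 / 7 = 28.5221
s = √28.5221 = 5.34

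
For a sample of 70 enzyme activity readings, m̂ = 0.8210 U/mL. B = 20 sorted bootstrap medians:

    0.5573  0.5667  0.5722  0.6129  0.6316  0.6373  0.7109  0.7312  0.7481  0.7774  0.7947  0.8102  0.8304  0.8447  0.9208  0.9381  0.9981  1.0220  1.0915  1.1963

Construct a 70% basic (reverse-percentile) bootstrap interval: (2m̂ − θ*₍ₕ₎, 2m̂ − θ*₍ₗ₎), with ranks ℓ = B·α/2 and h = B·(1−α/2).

(0.6439, 1.0698)

Percentile endpoints at ranks 3 and 17: θ*₍3₎ = 0.5722, θ*₍17₎ = 0.9981.
Basic interval reflects these around m̂:
  lower = 2 × 0.8210 − 0.9981 = 0.6439
  upper = 2 × 0.8210 − 0.5722 = 1.0698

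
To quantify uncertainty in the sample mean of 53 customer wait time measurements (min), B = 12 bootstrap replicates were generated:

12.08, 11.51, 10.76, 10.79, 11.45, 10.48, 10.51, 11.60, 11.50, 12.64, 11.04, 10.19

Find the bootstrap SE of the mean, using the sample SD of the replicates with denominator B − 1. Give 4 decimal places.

Bootstrap SE is the standard deviation of the 12 replicate means.
Mean of replicates: (12.08 + 11.51 + 10.76 + 10.79 + 11.45 + 10.48 + 10.51 + 11.60 + 11.50 + 12.64 + 11.04 + 10.19) / 12 = 134.55000 / 12 = 11.21250
Sum of squared deviations: (+0.86750)² + (+0.29750)² + (−0.45250)² + (−0.42250)² + (+0.23750)² + (−0.73250)² + (−0.70250)² + (+0.38750)² + (+0.28750)² + (+1.42750)² + (−0.17250)² + (−1.02250)² = 5.65663
Variance = 5.65663 / 11 = 0.51424
SE* = √0.51424

SE* = 0.7171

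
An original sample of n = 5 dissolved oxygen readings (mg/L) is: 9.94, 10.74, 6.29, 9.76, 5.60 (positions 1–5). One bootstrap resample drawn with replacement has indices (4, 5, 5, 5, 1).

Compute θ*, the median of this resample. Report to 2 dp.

θ* = 5.60

Resample values: 9.76, 5.60, 5.60, 5.60, 9.94.
Sorted: 5.60, 5.60, 5.60, 9.76, 9.94
Median = middle value = 5.60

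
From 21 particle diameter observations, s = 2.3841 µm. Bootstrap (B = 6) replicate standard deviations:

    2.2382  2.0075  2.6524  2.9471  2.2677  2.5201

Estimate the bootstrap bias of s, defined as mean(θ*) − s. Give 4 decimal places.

mean(θ*) = (2.2382 + 2.0075 + 2.6524 + 2.9471 + 2.2677 + 2.5201) / 6 = 2.43883
bias = 2.43883 − 2.3841

bias = +0.0547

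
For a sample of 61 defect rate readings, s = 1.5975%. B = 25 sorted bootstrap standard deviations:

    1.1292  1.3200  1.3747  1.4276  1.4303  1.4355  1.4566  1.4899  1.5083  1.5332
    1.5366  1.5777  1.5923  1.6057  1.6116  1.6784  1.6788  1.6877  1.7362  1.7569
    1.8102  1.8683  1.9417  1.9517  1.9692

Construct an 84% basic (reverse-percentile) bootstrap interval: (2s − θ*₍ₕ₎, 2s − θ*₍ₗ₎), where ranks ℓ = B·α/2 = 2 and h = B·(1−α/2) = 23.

Percentile endpoints at ranks 2 and 23: θ*₍2₎ = 1.3200, θ*₍23₎ = 1.9417.
Basic interval reflects these around s:
  lower = 2 × 1.5975 − 1.9417 = 1.2533
  upper = 2 × 1.5975 − 1.3200 = 1.8750

(1.2533, 1.8750)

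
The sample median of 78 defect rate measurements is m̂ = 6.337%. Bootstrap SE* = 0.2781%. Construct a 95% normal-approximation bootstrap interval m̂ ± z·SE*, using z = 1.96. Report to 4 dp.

(5.7919, 6.8821)

Margin = 1.96 × 0.2781 = 0.54508
Interval: 6.337 ± 0.54508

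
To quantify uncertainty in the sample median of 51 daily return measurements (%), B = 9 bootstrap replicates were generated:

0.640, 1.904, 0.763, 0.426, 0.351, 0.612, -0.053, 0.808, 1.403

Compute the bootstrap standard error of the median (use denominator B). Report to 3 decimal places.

Bootstrap SE is the standard deviation of the 9 replicate medians.
Mean of replicates: (0.640 + 1.904 + 0.763 + 0.426 + 0.351 + 0.612 + (-0.053) + 0.808 + 1.403) / 9 = 6.8540 / 9 = 0.7616
Sum of squared deviations: (−0.1216)² + (+1.1424)² + (+0.0014)² + (−0.3356)² + (−0.4106)² + (−0.1496)² + (−0.8146)² + (+0.0464)² + (+0.6414)² = 2.7006
Variance = 2.7006 / 9 = 0.3001
SE* = √0.3001

SE* = 0.548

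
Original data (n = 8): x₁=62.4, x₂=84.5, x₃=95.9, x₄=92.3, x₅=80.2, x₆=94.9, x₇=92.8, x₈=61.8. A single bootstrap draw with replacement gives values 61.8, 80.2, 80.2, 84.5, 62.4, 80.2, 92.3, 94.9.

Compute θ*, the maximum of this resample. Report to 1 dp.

Maximum = 94.9

θ* = 94.9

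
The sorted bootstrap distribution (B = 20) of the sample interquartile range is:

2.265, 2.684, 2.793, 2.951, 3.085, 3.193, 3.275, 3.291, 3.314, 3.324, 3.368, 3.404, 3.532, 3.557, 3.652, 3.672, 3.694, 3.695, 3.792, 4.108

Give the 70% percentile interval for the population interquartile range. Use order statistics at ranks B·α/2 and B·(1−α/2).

α = 0.30; lower rank = 20 × 0.150 = 3; upper rank = 20 × 0.850 = 17.
The 3rd smallest replicate is 2.793; the 17th is 3.694.

(2.793, 3.694)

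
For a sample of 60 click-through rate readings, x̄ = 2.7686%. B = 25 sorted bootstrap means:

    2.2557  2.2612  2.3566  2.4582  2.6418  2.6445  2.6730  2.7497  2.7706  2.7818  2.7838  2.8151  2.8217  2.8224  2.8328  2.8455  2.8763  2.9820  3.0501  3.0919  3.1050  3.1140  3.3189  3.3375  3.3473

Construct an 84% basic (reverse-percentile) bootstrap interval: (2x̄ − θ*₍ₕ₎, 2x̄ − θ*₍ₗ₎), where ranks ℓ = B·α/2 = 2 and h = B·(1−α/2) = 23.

Percentile endpoints at ranks 2 and 23: θ*₍2₎ = 2.2612, θ*₍23₎ = 3.3189.
Basic interval reflects these around x̄:
  lower = 2 × 2.7686 − 3.3189 = 2.2183
  upper = 2 × 2.7686 − 2.2612 = 3.2760

(2.2183, 3.2760)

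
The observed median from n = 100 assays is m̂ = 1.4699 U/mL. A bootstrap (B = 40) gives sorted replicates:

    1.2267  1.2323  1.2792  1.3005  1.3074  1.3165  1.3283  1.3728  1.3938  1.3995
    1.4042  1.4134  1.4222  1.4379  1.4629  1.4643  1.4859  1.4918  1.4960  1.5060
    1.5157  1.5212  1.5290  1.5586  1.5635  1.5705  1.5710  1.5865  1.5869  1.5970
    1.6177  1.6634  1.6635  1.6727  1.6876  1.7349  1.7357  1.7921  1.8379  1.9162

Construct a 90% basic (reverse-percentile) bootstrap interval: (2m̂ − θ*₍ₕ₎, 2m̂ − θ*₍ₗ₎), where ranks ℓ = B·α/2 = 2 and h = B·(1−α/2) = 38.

Percentile endpoints at ranks 2 and 38: θ*₍2₎ = 1.2323, θ*₍38₎ = 1.7921.
Basic interval reflects these around m̂:
  lower = 2 × 1.4699 − 1.7921 = 1.1477
  upper = 2 × 1.4699 − 1.2323 = 1.7075

(1.1477, 1.7075)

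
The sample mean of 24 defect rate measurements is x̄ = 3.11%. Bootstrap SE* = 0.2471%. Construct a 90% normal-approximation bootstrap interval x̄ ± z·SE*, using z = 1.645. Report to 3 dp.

Margin = 1.645 × 0.2471 = 0.4065
Interval: 3.11 ± 0.4065

(2.704, 3.516)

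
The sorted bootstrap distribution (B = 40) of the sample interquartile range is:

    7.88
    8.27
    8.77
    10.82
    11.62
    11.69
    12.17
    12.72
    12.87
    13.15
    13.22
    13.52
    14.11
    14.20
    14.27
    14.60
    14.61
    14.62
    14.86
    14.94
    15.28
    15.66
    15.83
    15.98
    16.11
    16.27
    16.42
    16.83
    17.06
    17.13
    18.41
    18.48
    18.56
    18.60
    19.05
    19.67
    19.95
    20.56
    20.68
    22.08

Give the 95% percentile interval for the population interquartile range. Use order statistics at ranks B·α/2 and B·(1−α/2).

(7.88, 20.68)

α = 0.05; lower rank = 40 × 0.025 = 1; upper rank = 40 × 0.975 = 39.
The 1st smallest replicate is 7.88; the 39th is 20.68.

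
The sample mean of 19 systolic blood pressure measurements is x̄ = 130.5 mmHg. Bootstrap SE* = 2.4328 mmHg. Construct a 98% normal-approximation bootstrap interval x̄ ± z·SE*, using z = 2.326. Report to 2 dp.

(124.84, 136.16)

Margin = 2.326 × 2.4328 = 5.659
Interval: 130.5 ± 5.659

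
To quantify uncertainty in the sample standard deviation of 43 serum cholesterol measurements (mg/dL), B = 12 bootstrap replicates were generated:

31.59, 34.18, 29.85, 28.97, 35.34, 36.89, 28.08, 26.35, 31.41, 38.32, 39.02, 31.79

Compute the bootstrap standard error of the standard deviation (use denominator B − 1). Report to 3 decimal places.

SE* = 4.108

Bootstrap SE is the standard deviation of the 12 replicate standard deviations.
Mean of replicates: (31.59 + 34.18 + 29.85 + 28.97 + 35.34 + 36.89 + 28.08 + 26.35 + 31.41 + 38.32 + 39.02 + 31.79) / 12 = 391.7900 / 12 = 32.6492
Sum of squared deviations: (−1.0592)² + (+1.5308)² + (−2.7992)² + (−3.6792)² + (+2.6908)² + (+4.2408)² + (−4.5692)² + (−6.2992)² + (−1.2392)² + (+5.6708)² + (+6.3708)² + (−0.8592)² = 185.6385
Variance = 185.6385 / 11 = 16.8762
SE* = √16.8762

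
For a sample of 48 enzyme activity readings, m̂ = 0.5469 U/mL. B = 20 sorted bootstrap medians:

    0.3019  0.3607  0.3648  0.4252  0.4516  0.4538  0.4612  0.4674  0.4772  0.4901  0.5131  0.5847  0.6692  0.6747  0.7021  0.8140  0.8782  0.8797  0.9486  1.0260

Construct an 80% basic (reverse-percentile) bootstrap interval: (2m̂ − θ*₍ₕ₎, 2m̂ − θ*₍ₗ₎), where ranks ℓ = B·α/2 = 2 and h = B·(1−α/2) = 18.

Percentile endpoints at ranks 2 and 18: θ*₍2₎ = 0.3607, θ*₍18₎ = 0.8797.
Basic interval reflects these around m̂:
  lower = 2 × 0.5469 − 0.8797 = 0.2141
  upper = 2 × 0.5469 − 0.3607 = 0.7331

(0.2141, 0.7331)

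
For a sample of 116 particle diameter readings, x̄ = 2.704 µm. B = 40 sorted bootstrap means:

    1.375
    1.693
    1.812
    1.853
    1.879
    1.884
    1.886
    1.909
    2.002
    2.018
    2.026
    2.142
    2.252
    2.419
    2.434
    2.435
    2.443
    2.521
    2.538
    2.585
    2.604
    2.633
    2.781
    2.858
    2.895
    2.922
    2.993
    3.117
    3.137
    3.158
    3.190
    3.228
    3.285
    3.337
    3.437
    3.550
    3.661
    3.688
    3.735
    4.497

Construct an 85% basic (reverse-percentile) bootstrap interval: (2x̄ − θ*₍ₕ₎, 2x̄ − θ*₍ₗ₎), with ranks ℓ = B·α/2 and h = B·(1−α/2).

(1.747, 3.596)

Percentile endpoints at ranks 3 and 37: θ*₍3₎ = 1.812, θ*₍37₎ = 3.661.
Basic interval reflects these around x̄:
  lower = 2 × 2.704 − 3.661 = 1.747
  upper = 2 × 2.704 − 1.812 = 3.596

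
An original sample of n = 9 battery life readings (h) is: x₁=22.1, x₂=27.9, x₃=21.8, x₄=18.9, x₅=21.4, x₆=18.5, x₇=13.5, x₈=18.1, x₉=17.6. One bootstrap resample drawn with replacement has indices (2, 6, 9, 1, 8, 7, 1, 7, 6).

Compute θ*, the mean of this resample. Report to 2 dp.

Resample values: 27.9, 18.5, 17.6, 22.1, 18.1, 13.5, 22.1, 13.5, 18.5.
Mean = (27.9 + 18.5 + 17.6 + 22.1 + 18.1 + 13.5 + 22.1 + 13.5 + 18.5) / 9 = 171.80 / 9 = 19.09

θ* = 19.09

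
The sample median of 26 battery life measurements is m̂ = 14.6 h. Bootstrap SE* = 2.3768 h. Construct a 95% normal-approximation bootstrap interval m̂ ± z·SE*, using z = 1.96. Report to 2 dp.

Margin = 1.96 × 2.3768 = 4.659
Interval: 14.6 ± 4.659

(9.94, 19.26)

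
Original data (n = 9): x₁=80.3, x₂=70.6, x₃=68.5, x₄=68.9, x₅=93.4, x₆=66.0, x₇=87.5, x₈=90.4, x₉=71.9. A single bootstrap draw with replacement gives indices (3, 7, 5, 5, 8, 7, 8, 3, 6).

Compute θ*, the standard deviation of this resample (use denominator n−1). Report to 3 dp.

Resample values: 68.5, 87.5, 93.4, 93.4, 90.4, 87.5, 90.4, 68.5, 66.0.
Mean = 82.8444; sum of squared deviations = 1075.6222
s² = 1075.6222 / 8 = 134.4528
s = √134.4528 = 11.595

θ* = 11.595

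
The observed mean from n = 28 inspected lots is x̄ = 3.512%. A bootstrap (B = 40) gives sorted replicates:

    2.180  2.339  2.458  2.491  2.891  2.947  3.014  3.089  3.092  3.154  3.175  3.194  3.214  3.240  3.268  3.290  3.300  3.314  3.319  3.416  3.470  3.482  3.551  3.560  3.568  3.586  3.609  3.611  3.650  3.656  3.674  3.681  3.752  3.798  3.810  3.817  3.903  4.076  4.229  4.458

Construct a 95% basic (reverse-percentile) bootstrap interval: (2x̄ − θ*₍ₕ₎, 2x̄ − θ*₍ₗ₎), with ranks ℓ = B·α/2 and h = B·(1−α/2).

Percentile endpoints at ranks 1 and 39: θ*₍1₎ = 2.180, θ*₍39₎ = 4.229.
Basic interval reflects these around x̄:
  lower = 2 × 3.512 − 4.229 = 2.795
  upper = 2 × 3.512 − 2.180 = 4.844

(2.795, 4.844)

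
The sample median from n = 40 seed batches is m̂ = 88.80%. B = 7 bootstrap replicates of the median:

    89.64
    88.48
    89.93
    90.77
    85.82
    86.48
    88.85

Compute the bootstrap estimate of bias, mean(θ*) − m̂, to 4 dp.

mean(θ*) = (89.64 + 88.48 + 89.93 + 90.77 + 85.82 + 86.48 + 88.85) / 7 = 88.56714
bias = 88.56714 − 88.80

bias = −0.2329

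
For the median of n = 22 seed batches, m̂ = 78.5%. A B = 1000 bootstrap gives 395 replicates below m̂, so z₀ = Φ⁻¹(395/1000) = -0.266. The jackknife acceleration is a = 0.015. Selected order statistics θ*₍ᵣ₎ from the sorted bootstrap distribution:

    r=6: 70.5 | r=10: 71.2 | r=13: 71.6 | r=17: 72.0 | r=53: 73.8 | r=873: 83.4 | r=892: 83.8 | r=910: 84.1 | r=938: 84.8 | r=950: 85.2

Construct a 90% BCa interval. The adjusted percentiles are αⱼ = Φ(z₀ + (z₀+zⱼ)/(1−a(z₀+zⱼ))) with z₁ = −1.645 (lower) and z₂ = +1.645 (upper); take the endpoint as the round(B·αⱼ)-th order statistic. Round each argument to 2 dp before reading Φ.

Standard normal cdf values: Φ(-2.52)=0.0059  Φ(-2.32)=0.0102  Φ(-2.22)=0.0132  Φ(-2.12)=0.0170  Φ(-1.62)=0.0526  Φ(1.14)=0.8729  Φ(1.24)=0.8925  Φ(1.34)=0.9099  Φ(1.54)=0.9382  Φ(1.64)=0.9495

Lower: z₀ + z₁ = -0.266 + (-1.645) = -1.911; 1 − a(z₀+z₁) = 1 − (0.015)(-1.911) = 1.0287; argument = -0.266 + (-1.911)/1.0287 = -2.1237 → -2.12.
α₁ = Φ(-2.12) = 0.0170; rank = round(1000 × 0.0170) = 17; θ*₍17₎ = 72.0.
Upper: z₀ + z₂ = 1.379; 1 − a(z₀+z₂) = 0.9793; argument = 1.1421 → 1.14; α₂ = 0.8729; rank = 873; θ*₍873₎ = 83.4.

(72.0, 83.4)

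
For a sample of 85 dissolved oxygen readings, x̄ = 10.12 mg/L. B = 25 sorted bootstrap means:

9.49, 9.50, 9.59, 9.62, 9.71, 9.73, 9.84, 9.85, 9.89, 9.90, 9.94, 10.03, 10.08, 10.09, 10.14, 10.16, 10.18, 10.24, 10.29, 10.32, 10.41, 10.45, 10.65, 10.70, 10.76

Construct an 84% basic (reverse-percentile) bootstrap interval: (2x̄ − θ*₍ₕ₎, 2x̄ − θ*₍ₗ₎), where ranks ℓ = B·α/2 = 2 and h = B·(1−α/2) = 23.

(9.59, 10.74)

Percentile endpoints at ranks 2 and 23: θ*₍2₎ = 9.50, θ*₍23₎ = 10.65.
Basic interval reflects these around x̄:
  lower = 2 × 10.12 − 10.65 = 9.59
  upper = 2 × 10.12 − 9.50 = 10.74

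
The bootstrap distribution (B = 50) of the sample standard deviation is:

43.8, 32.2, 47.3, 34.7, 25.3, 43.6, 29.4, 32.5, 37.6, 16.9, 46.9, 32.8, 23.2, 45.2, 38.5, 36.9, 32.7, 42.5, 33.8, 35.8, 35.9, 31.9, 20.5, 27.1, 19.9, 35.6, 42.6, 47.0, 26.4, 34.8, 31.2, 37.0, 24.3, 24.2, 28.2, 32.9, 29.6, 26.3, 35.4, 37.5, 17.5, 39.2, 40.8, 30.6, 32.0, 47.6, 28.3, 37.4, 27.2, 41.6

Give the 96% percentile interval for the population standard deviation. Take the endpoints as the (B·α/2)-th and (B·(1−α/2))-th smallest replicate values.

Sorted replicates: 16.9, 17.5, 19.9, 20.5, 23.2, 24.2, 24.3, 25.3, 26.3, 26.4, 27.1, 27.2, 28.2, 28.3, 29.4, 29.6, 30.6, 31.2, 31.9, 32.0, 32.2, 32.5, 32.7, 32.8, 32.9, 33.8, 34.7, 34.8, 35.4, 35.6, 35.8, 35.9, 36.9, 37.0, 37.4, 37.5, 37.6, 38.5, 39.2, 40.8, 41.6, 42.5, 42.6, 43.6, 43.8, 45.2, 46.9, 47.0, 47.3, 47.6
α = 0.04; lower rank = 50 × 0.020 = 1; upper rank = 50 × 0.980 = 49.
The 1st smallest replicate is 16.9; the 49th is 47.3.

(16.9, 47.3)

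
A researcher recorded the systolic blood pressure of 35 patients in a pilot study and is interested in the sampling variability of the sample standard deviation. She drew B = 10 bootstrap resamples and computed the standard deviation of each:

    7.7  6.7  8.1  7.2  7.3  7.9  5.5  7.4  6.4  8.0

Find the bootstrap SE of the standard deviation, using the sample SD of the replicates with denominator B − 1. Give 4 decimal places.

Bootstrap SE is the standard deviation of the 10 replicate standard deviations.
Mean of replicates: (7.7 + 6.7 + 8.1 + 7.2 + 7.3 + 7.9 + 5.5 + 7.4 + 6.4 + 8.0) / 10 = 72.20000 / 10 = 7.22000
Sum of squared deviations: (+0.48000)² + (−0.52000)² + (+0.88000)² + (−0.02000)² + (+0.08000)² + (+0.68000)² + (−1.72000)² + (+0.18000)² + (−0.82000)² + (+0.78000)² = 6.01600
Variance = 6.01600 / 9 = 0.66844
SE* = √0.66844

SE* = 0.8176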